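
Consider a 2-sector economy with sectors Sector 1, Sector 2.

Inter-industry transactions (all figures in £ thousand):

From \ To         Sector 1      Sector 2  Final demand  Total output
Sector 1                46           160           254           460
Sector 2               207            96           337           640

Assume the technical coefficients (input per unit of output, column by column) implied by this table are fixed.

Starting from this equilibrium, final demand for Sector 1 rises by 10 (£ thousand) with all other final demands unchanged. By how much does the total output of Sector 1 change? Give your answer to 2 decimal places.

Technical coefficients a_ij = z_ij / X_j:
  a_11 = 46/460 = 0.10, a_21 = 207/460 = 0.45
  a_12 = 160/640 = 0.25, a_22 = 96/640 = 0.15
I − A =
  [   0.90    -0.25]
  [  -0.45     0.85]
det(I−A) = (0.90)(0.85) − (-0.25)(-0.45) = 0.6525
adj(I−A) = [[0.85, 0.25], [0.45, 0.90]]
(I − A)⁻¹ = adj(I−A) / det(I−A) ≈
  [   1.3027     0.3831]
  [   0.6897     1.3793]
Δx = (I − A)⁻¹ Δd with Δd having +10 in the Sector 1 component and 0 elsewhere.
So Δx_1 = L_11 · (+10), where L_11 = adj(I−A)_11 / det(I−A) = 0.85 / 0.6525.
Δx_1 = 0.85 × (+10) / 0.6525 = 8.50 / 0.6525 ≈ 13.03.

Δx_1 = 13.03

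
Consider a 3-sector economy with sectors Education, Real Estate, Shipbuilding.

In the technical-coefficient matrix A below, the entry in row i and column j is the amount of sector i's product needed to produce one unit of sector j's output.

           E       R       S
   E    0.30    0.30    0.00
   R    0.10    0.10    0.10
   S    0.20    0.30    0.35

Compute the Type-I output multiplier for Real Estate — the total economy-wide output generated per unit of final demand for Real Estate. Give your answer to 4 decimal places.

I − A =
  [   0.70    -0.30     0.00]
  [  -0.10     0.90    -0.10]
  [  -0.20    -0.30     0.65]
Cofactors of I−A, C_ij = (−1)^(i+j)·(minor ij) (rows/columns in the sector order above):
  C_11 = (0.90)(0.65) − (-0.10)(-0.30) = 0.5550
  C_12 = −[(-0.10)(0.65) − (-0.10)(-0.20)] = 0.0850
  C_13 = (-0.10)(-0.30) − (0.90)(-0.20) = 0.2100
  C_21 = −[(-0.30)(0.65) − (0.00)(-0.30)] = 0.1950
  C_22 = (0.70)(0.65) − (0.00)(-0.20) = 0.4550
  C_23 = −[(0.70)(-0.30) − (-0.30)(-0.20)] = 0.2700
  C_31 = (-0.30)(-0.10) − (0.00)(0.90) = 0.0300
  C_32 = −[(0.70)(-0.10) − (0.00)(-0.10)] = 0.0700
  C_33 = (0.70)(0.90) − (-0.30)(-0.10) = 0.6000
det(I−A) = Σ_j (I−A)_1j·C_1j = (0.70)(0.5550) + (-0.30)(0.0850) + (0.00)(0.2100) = 0.3630
adj(I−A) = Cᵀ =
  [ 0.5550   0.1950   0.0300]
  [ 0.0850   0.4550   0.0700]
  [ 0.2100   0.2700   0.6000]
(I − A)⁻¹ = adj(I−A) / det(I−A) ≈
  [   1.52893     0.53719     0.08264]
  [   0.23416     1.25344     0.19284]
  [   0.57851     0.74380     1.65289]
The output multiplier for sector j is the column-j sum of the Leontief inverse (I − A)⁻¹ = adj(I−A) / det(I−A).
Column R of adj(I−A): (0.1950, 0.4550, 0.2700); det(I−A) = 0.3630.
m_R = (0.1950 + 0.4550 + 0.2700) / 0.3630 = 0.92 / 0.3630 ≈ 2.5344.

m_R = 2.5344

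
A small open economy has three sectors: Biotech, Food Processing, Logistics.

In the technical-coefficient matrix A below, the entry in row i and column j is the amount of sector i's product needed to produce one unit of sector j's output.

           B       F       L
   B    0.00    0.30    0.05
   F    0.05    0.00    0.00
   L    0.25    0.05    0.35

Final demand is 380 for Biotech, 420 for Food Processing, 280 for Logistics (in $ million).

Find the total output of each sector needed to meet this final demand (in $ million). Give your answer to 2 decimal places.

I − A =
  [   1.00    -0.30    -0.05]
  [  -0.05     1.00     0.00]
  [  -0.25    -0.05     0.65]
Cofactors of I−A, C_ij = (−1)^(i+j)·(minor ij) (rows/columns in the sector order above):
  C_11 = (1.00)(0.65) − (0.00)(-0.05) = 0.6500
  C_12 = −[(-0.05)(0.65) − (0.00)(-0.25)] = 0.0325
  C_13 = (-0.05)(-0.05) − (1.00)(-0.25) = 0.2525
  C_21 = −[(-0.30)(0.65) − (-0.05)(-0.05)] = 0.1975
  C_22 = (1.00)(0.65) − (-0.05)(-0.25) = 0.6375
  C_23 = −[(1.00)(-0.05) − (-0.30)(-0.25)] = 0.1250
  C_31 = (-0.30)(0.00) − (-0.05)(1.00) = 0.0500
  C_32 = −[(1.00)(0.00) − (-0.05)(-0.05)] = 0.0025
  C_33 = (1.00)(1.00) − (-0.30)(-0.05) = 0.9850
det(I−A) = Σ_j (I−A)_1j·C_1j = (1.00)(0.6500) + (-0.30)(0.0325) + (-0.05)(0.2525) = 0.627625
adj(I−A) = Cᵀ =
  [ 0.6500   0.1975   0.0500]
  [ 0.0325   0.6375   0.0025]
  [ 0.2525   0.1250   0.9850]
(I − A)⁻¹ = adj(I−A) / det(I−A) ≈
  [   1.0357     0.3147     0.0797]
  [   0.0518     1.0157     0.0040]
  [   0.4023     0.1992     1.5694]
x = (I − A)⁻¹ d = adj(I−A)·d / det(I−A), with det(I−A) = 0.627625:
  x_B = (0.6500·380 + 0.1975·420 + 0.0500·280) / 0.627625 = 343.95 / 0.627625 ≈ 548.02
  x_F = (0.0325·380 + 0.6375·420 + 0.0025·280) / 0.627625 = 280.80 / 0.627625 ≈ 447.40
  x_L = (0.2525·380 + 0.1250·420 + 0.9850·280) / 0.627625 = 424.25 / 0.627625 ≈ 675.96

x_B = 548.02, x_F = 447.40, x_L = 675.96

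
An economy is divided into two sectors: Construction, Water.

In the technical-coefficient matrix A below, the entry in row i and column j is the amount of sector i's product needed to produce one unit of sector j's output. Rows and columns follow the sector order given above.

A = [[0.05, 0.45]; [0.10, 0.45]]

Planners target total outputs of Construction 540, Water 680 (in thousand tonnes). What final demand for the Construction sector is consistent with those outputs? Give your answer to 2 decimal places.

d_C = 207.00

I − A =
  [   0.95    -0.45]
  [  -0.10     0.55]
d = (I − A) x:
  d_C = (+0.95)·540 + (-0.45)·680 = 207.00
  d_W = (-0.10)·540 + (+0.55)·680 = 320.00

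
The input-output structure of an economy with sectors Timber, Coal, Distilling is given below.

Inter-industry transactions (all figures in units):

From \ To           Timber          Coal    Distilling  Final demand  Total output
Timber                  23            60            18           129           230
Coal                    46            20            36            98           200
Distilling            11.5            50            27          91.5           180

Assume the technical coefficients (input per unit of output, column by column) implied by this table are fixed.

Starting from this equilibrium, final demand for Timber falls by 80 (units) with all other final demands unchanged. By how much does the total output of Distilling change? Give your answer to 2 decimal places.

Δx_D = -13.10

Technical coefficients a_ij = z_ij / X_j:
  a_TT = 23/230 = 0.10, a_CT = 46/230 = 0.20, a_DT = 11.5/230 = 0.05
  a_TC = 60/200 = 0.30, a_CC = 20/200 = 0.10, a_DC = 50/200 = 0.25
  a_TD = 18/180 = 0.10, a_CD = 36/180 = 0.20, a_DD = 27/180 = 0.15
I − A =
  [   0.90    -0.30    -0.10]
  [  -0.20     0.90    -0.20]
  [  -0.05    -0.25     0.85]
Cofactors of I−A, C_ij = (−1)^(i+j)·(minor ij) (rows/columns in the sector order above):
  C_11 = (0.90)(0.85) − (-0.20)(-0.25) = 0.7150
  C_12 = −[(-0.20)(0.85) − (-0.20)(-0.05)] = 0.1800
  C_13 = (-0.20)(-0.25) − (0.90)(-0.05) = 0.0950
  C_21 = −[(-0.30)(0.85) − (-0.10)(-0.25)] = 0.2800
  C_22 = (0.90)(0.85) − (-0.10)(-0.05) = 0.7600
  C_23 = −[(0.90)(-0.25) − (-0.30)(-0.05)] = 0.2400
  C_31 = (-0.30)(-0.20) − (-0.10)(0.90) = 0.1500
  C_32 = −[(0.90)(-0.20) − (-0.10)(-0.20)] = 0.2000
  C_33 = (0.90)(0.90) − (-0.30)(-0.20) = 0.7500
det(I−A) = Σ_j (I−A)_1j·C_1j = (0.90)(0.7150) + (-0.30)(0.1800) + (-0.10)(0.0950) = 0.5800
adj(I−A) = Cᵀ =
  [ 0.7150   0.2800   0.1500]
  [ 0.1800   0.7600   0.2000]
  [ 0.0950   0.2400   0.7500]
(I − A)⁻¹ = adj(I−A) / det(I−A) ≈
  [   1.2328     0.4828     0.2586]
  [   0.3103     1.3103     0.3448]
  [   0.1638     0.4138     1.2931]
Δx = (I − A)⁻¹ Δd with Δd having -80 in the Timber component and 0 elsewhere.
So Δx_D = L_DT · (-80), where L_DT = adj(I−A)_DT / det(I−A) = 0.0950 / 0.5800.
Δx_D = 0.0950 × (-80) / 0.5800 = -7.60 / 0.5800 ≈ -13.10.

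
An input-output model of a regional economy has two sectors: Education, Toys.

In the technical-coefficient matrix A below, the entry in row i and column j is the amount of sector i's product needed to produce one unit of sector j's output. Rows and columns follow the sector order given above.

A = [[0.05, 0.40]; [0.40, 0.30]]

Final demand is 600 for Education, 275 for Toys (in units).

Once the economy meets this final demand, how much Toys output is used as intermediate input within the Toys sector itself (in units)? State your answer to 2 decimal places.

z_22 = 297.77

I − A =
  [   0.95    -0.40]
  [  -0.40     0.70]
det(I−A) = (0.95)(0.70) − (-0.40)(-0.40) = 0.5050
adj(I−A) = [[0.70, 0.40], [0.40, 0.95]]
(I − A)⁻¹ = adj(I−A) / det(I−A) ≈
  [   1.3861     0.7921]
  [   0.7921     1.8812]
First solve x = (I − A)⁻¹ d = adj(I−A)·d / det(I−A); in particular x_2 = (0.40·600 + 0.95·275) / 0.5050 = 501.25 / 0.5050 ≈ 992.5743.
Intermediate flow from 2 to 2: z_22 = a_22 · x_2 = 0.30 × 501.25 / 0.5050 = 150.375 / 0.5050 ≈ 297.77.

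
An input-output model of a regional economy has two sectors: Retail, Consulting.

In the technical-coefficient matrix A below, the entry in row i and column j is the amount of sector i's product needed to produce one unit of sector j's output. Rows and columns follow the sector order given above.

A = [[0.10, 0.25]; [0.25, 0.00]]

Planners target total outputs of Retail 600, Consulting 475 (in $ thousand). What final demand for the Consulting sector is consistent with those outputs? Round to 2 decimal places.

d_2 = 325.00

I − A =
  [   0.90    -0.25]
  [  -0.25     1.00]
d = (I − A) x:
  d_1 = (+0.90)·600 + (-0.25)·475 = 421.25
  d_2 = (-0.25)·600 + (+1.00)·475 = 325.00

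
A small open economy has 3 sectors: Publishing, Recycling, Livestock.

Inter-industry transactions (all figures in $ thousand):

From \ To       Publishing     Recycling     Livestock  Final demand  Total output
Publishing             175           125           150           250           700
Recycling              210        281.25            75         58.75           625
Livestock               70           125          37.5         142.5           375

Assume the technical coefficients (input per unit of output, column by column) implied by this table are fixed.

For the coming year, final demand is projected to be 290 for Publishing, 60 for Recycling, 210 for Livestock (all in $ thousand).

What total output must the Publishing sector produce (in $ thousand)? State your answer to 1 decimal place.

x_1 = 852.1

Technical coefficients a_ij = z_ij / X_j:
  a_11 = 175/700 = 0.25, a_21 = 210/700 = 0.30, a_31 = 70/700 = 0.10
  a_12 = 125/625 = 0.20, a_22 = 281.25/625 = 0.45, a_32 = 125/625 = 0.20
  a_13 = 150/375 = 0.40, a_23 = 75/375 = 0.20, a_33 = 37.5/375 = 0.10
I − A =
  [   0.75    -0.20    -0.40]
  [  -0.30     0.55    -0.20]
  [  -0.10    -0.20     0.90]
Cofactors of I−A, C_ij = (−1)^(i+j)·(minor ij) (rows/columns in the sector order above):
  C_11 = (0.55)(0.90) − (-0.20)(-0.20) = 0.4550
  C_12 = −[(-0.30)(0.90) − (-0.20)(-0.10)] = 0.2900
  C_13 = (-0.30)(-0.20) − (0.55)(-0.10) = 0.1150
  C_21 = −[(-0.20)(0.90) − (-0.40)(-0.20)] = 0.2600
  C_22 = (0.75)(0.90) − (-0.40)(-0.10) = 0.6350
  C_23 = −[(0.75)(-0.20) − (-0.20)(-0.10)] = 0.1700
  C_31 = (-0.20)(-0.20) − (-0.40)(0.55) = 0.2600
  C_32 = −[(0.75)(-0.20) − (-0.40)(-0.30)] = 0.2700
  C_33 = (0.75)(0.55) − (-0.20)(-0.30) = 0.3525
det(I−A) = Σ_j (I−A)_1j·C_1j = (0.75)(0.4550) + (-0.20)(0.2900) + (-0.40)(0.1150) = 0.23725
adj(I−A) = Cᵀ =
  [ 0.4550   0.2600   0.2600]
  [ 0.2900   0.6350   0.2700]
  [ 0.1150   0.1700   0.3525]
(I − A)⁻¹ = adj(I−A) / det(I−A) ≈
  [   1.9178     1.0959     1.0959]
  [   1.2223     2.6765     1.1380]
  [   0.4847     0.7165     1.4858]
x = (I − A)⁻¹ d = adj(I−A)·d / det(I−A), with det(I−A) = 0.23725:
  x_1 = (0.4550·290 + 0.2600·60 + 0.2600·210) / 0.23725 = 202.15 / 0.23725 ≈ 852.1
  x_2 = (0.2900·290 + 0.6350·60 + 0.2700·210) / 0.23725 = 178.90 / 0.23725 ≈ 754.1
  x_3 = (0.1150·290 + 0.1700·60 + 0.3525·210) / 0.23725 = 117.575 / 0.23725 ≈ 495.6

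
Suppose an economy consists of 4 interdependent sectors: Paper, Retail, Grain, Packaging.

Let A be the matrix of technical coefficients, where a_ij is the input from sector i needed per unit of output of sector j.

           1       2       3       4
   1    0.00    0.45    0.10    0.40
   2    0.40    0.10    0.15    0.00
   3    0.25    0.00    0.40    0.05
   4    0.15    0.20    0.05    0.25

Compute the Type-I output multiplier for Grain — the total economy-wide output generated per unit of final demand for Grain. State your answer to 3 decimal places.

m_3 = 3.650

I − A =
  [   1.00    -0.45    -0.10    -0.40]
  [  -0.40     0.90    -0.15     0.00]
  [  -0.25     0.00     0.60    -0.05]
  [  -0.15    -0.20    -0.05     0.75]
Compute the cofactors C_ij = (−1)^(i+j)·(3×3 minor ij) of I−A; the adjugate is their transpose:
adj(I−A) = Cᵀ =
  [ 0.401250   0.250375   0.148125   0.223875]
  [ 0.208250   0.387000   0.141500   0.120500]
  [ 0.179500   0.117750   0.454000   0.126000]
  [ 0.147750   0.161125   0.097625   0.392625]
det(I−A) = Σ_j (I−A)_1j·C_1j = (1.00)(0.401250) + (-0.45)(0.208250) + (-0.10)(0.179500) + (-0.40)(0.147750) = 0.2304875
(I − A)⁻¹ = adj(I−A) / det(I−A) ≈
  [   1.7409     1.0863     0.6427     0.9713]
  [   0.9035     1.6790     0.6139     0.5228]
  [   0.7788     0.5109     1.9697     0.5467]
  [   0.6410     0.6991     0.4236     1.7035]
The output multiplier for sector j is the column-j sum of the Leontief inverse (I − A)⁻¹ = adj(I−A) / det(I−A).
Column 3 of adj(I−A): (0.148125, 0.141500, 0.454000, 0.097625); det(I−A) = 0.2304875.
m_3 = (0.148125 + 0.141500 + 0.454000 + 0.097625) / 0.2304875 = 0.84125 / 0.2304875 ≈ 3.650.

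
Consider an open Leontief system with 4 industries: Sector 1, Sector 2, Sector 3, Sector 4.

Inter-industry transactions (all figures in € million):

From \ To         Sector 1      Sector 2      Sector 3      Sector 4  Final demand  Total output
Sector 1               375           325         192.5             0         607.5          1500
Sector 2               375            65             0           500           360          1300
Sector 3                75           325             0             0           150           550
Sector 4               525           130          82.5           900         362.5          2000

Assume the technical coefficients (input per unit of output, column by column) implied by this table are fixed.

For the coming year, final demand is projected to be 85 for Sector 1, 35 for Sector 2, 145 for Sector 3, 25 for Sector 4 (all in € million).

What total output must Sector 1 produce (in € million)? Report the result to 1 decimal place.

x_1 = 273.0

Technical coefficients a_ij = z_ij / X_j:
  a_11 = 375/1500 = 0.25, a_21 = 375/1500 = 0.25, a_31 = 75/1500 = 0.05, a_41 = 525/1500 = 0.35
  a_12 = 325/1300 = 0.25, a_22 = 65/1300 = 0.05, a_32 = 325/1300 = 0.25, a_42 = 130/1300 = 0.10
  a_13 = 192.5/550 = 0.35, a_23 = 0/550 = 0.00, a_33 = 0/550 = 0.00, a_43 = 82.5/550 = 0.15
  a_14 = 0/2000 = 0.00, a_24 = 500/2000 = 0.25, a_34 = 0/2000 = 0.00, a_44 = 900/2000 = 0.45
I − A =
  [   0.75    -0.25    -0.35     0.00]
  [  -0.25     0.95     0.00    -0.25]
  [  -0.05    -0.25     1.00     0.00]
  [  -0.35    -0.10    -0.15     0.55]
Compute the cofactors C_ij = (−1)^(i+j)·(3×3 minor ij) of I−A; the adjugate is their transpose:
adj(I−A) = Cᵀ =
  [ 0.488125   0.185625   0.183500   0.084375]
  [ 0.226875   0.402875   0.106875   0.183125]
  [ 0.081125   0.110000   0.316875   0.050000]
  [ 0.374000   0.221375   0.222625   0.611500]
det(I−A) = Σ_j (I−A)_1j·C_1j = (0.75)(0.488125) + (-0.25)(0.226875) + (-0.35)(0.081125) + (0.00)(0.374000) = 0.28098125
(I − A)⁻¹ = adj(I−A) / det(I−A) ≈
  [   1.7372     0.6606     0.6531     0.3003]
  [   0.8074     1.4338     0.3804     0.6517]
  [   0.2887     0.3915     1.1277     0.1779]
  [   1.3310     0.7879     0.7923     2.1763]
x = (I − A)⁻¹ d = adj(I−A)·d / det(I−A), with det(I−A) = 0.28098125:
  x_1 = (0.488125·85 + 0.185625·35 + 0.183500·145 + 0.084375·25) / 0.28098125 = 76.704375 / 0.28098125 ≈ 273.0
  x_2 = (0.226875·85 + 0.402875·35 + 0.106875·145 + 0.183125·25) / 0.28098125 = 53.46 / 0.28098125 ≈ 190.3
  x_3 = (0.081125·85 + 0.110000·35 + 0.316875·145 + 0.050000·25) / 0.28098125 = 57.9425 / 0.28098125 ≈ 206.2
  x_4 = (0.374000·85 + 0.221375·35 + 0.222625·145 + 0.611500·25) / 0.28098125 = 87.10625 / 0.28098125 ≈ 310.0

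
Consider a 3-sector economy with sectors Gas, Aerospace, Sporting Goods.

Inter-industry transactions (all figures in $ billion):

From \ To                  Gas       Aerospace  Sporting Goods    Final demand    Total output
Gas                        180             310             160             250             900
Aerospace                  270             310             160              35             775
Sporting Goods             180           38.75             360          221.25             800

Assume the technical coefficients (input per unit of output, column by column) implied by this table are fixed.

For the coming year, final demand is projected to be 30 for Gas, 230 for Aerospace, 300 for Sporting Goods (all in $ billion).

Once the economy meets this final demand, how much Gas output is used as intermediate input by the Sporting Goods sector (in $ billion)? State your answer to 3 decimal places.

Technical coefficients a_ij = z_ij / X_j:
  a_GG = 180/900 = 0.20, a_AG = 270/900 = 0.30, a_SG = 180/900 = 0.20
  a_GA = 310/775 = 0.40, a_AA = 310/775 = 0.40, a_SA = 38.75/775 = 0.05
  a_GS = 160/800 = 0.20, a_AS = 160/800 = 0.20, a_SS = 360/800 = 0.45
I − A =
  [   0.80    -0.40    -0.20]
  [  -0.30     0.60    -0.20]
  [  -0.20    -0.05     0.55]
Cofactors of I−A, C_ij = (−1)^(i+j)·(minor ij) (rows/columns in the sector order above):
  C_11 = (0.60)(0.55) − (-0.20)(-0.05) = 0.3200
  C_12 = −[(-0.30)(0.55) − (-0.20)(-0.20)] = 0.2050
  C_13 = (-0.30)(-0.05) − (0.60)(-0.20) = 0.1350
  C_21 = −[(-0.40)(0.55) − (-0.20)(-0.05)] = 0.2300
  C_22 = (0.80)(0.55) − (-0.20)(-0.20) = 0.4000
  C_23 = −[(0.80)(-0.05) − (-0.40)(-0.20)] = 0.1200
  C_31 = (-0.40)(-0.20) − (-0.20)(0.60) = 0.2000
  C_32 = −[(0.80)(-0.20) − (-0.20)(-0.30)] = 0.2200
  C_33 = (0.80)(0.60) − (-0.40)(-0.30) = 0.3600
det(I−A) = Σ_j (I−A)_1j·C_1j = (0.80)(0.3200) + (-0.40)(0.2050) + (-0.20)(0.1350) = 0.1470
adj(I−A) = Cᵀ =
  [ 0.3200   0.2300   0.2000]
  [ 0.2050   0.4000   0.2200]
  [ 0.1350   0.1200   0.3600]
(I − A)⁻¹ = adj(I−A) / det(I−A) ≈
  [   2.1769     1.5646     1.3605]
  [   1.3946     2.7211     1.4966]
  [   0.9184     0.8163     2.4490]
First solve x = (I − A)⁻¹ d = adj(I−A)·d / det(I−A); in particular x_S = (0.1350·30 + 0.1200·230 + 0.3600·300) / 0.1470 = 139.65 / 0.1470 = 950.00000.
Intermediate flow from G to S: z_GS = a_GS · x_S = 0.20 × 139.65 / 0.1470 = 27.93 / 0.1470 = 190.000.

z_GS = 190.000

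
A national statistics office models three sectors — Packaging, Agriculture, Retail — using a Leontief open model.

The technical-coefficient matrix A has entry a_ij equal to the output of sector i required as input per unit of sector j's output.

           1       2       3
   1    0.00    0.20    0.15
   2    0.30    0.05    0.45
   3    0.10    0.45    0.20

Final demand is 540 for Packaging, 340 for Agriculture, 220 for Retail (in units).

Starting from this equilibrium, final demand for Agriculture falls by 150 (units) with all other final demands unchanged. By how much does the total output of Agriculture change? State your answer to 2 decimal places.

I − A =
  [   1.00    -0.20    -0.15]
  [  -0.30     0.95    -0.45]
  [  -0.10    -0.45     0.80]
Cofactors of I−A, C_ij = (−1)^(i+j)·(minor ij) (rows/columns in the sector order above):
  C_11 = (0.95)(0.80) − (-0.45)(-0.45) = 0.5575
  C_12 = −[(-0.30)(0.80) − (-0.45)(-0.10)] = 0.2850
  C_13 = (-0.30)(-0.45) − (0.95)(-0.10) = 0.2300
  C_21 = −[(-0.20)(0.80) − (-0.15)(-0.45)] = 0.2275
  C_22 = (1.00)(0.80) − (-0.15)(-0.10) = 0.7850
  C_23 = −[(1.00)(-0.45) − (-0.20)(-0.10)] = 0.4700
  C_31 = (-0.20)(-0.45) − (-0.15)(0.95) = 0.2325
  C_32 = −[(1.00)(-0.45) − (-0.15)(-0.30)] = 0.4950
  C_33 = (1.00)(0.95) − (-0.20)(-0.30) = 0.8900
det(I−A) = Σ_j (I−A)_1j·C_1j = (1.00)(0.5575) + (-0.20)(0.2850) + (-0.15)(0.2300) = 0.4660
adj(I−A) = Cᵀ =
  [ 0.5575   0.2275   0.2325]
  [ 0.2850   0.7850   0.4950]
  [ 0.2300   0.4700   0.8900]
(I − A)⁻¹ = adj(I−A) / det(I−A) ≈
  [   1.1964     0.4882     0.4989]
  [   0.6116     1.6845     1.0622]
  [   0.4936     1.0086     1.9099]
Δx = (I − A)⁻¹ Δd with Δd having -150 in the Agriculture component and 0 elsewhere.
So Δx_2 = L_22 · (-150), where L_22 = adj(I−A)_22 / det(I−A) = 0.7850 / 0.4660.
Δx_2 = 0.7850 × (-150) / 0.4660 = -117.75 / 0.4660 ≈ -252.68.

Δx_2 = -252.68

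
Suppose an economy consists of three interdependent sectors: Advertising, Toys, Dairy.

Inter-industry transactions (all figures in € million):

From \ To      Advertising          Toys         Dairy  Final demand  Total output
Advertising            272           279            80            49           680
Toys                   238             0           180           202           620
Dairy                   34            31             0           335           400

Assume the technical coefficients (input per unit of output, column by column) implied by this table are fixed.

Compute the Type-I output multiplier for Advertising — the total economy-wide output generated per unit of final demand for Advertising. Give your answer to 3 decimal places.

m_1 = 3.497

Technical coefficients a_ij = z_ij / X_j:
  a_11 = 272/680 = 0.40, a_21 = 238/680 = 0.35, a_31 = 34/680 = 0.05
  a_12 = 279/620 = 0.45, a_22 = 0/620 = 0.00, a_32 = 31/620 = 0.05
  a_13 = 80/400 = 0.20, a_23 = 180/400 = 0.45, a_33 = 0/400 = 0.00
I − A =
  [   0.60    -0.45    -0.20]
  [  -0.35     1.00    -0.45]
  [  -0.05    -0.05     1.00]
Cofactors of I−A, C_ij = (−1)^(i+j)·(minor ij) (rows/columns in the sector order above):
  C_11 = (1.00)(1.00) − (-0.45)(-0.05) = 0.9775
  C_12 = −[(-0.35)(1.00) − (-0.45)(-0.05)] = 0.3725
  C_13 = (-0.35)(-0.05) − (1.00)(-0.05) = 0.0675
  C_21 = −[(-0.45)(1.00) − (-0.20)(-0.05)] = 0.4600
  C_22 = (0.60)(1.00) − (-0.20)(-0.05) = 0.5900
  C_23 = −[(0.60)(-0.05) − (-0.45)(-0.05)] = 0.0525
  C_31 = (-0.45)(-0.45) − (-0.20)(1.00) = 0.4025
  C_32 = −[(0.60)(-0.45) − (-0.20)(-0.35)] = 0.3400
  C_33 = (0.60)(1.00) − (-0.45)(-0.35) = 0.4425
det(I−A) = Σ_j (I−A)_1j·C_1j = (0.60)(0.9775) + (-0.45)(0.3725) + (-0.20)(0.0675) = 0.405375
adj(I−A) = Cᵀ =
  [ 0.9775   0.4600   0.4025]
  [ 0.3725   0.5900   0.3400]
  [ 0.0675   0.0525   0.4425]
(I − A)⁻¹ = adj(I−A) / det(I−A) ≈
  [   2.4113     1.1348     0.9929]
  [   0.9189     1.4554     0.8387]
  [   0.1665     0.1295     1.0916]
The output multiplier for sector j is the column-j sum of the Leontief inverse (I − A)⁻¹ = adj(I−A) / det(I−A).
Column 1 of adj(I−A): (0.9775, 0.3725, 0.0675); det(I−A) = 0.405375.
m_1 = (0.9775 + 0.3725 + 0.0675) / 0.405375 = 1.4175 / 0.405375 ≈ 3.497.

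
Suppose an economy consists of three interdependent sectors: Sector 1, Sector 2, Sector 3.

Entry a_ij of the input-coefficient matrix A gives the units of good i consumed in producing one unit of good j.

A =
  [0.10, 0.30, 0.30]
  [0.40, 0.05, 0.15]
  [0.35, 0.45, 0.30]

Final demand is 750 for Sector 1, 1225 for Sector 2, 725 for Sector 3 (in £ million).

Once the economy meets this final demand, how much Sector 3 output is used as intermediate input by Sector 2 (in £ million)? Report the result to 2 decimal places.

z_32 = 1705.61

I − A =
  [   0.90    -0.30    -0.30]
  [  -0.40     0.95    -0.15]
  [  -0.35    -0.45     0.70]
Cofactors of I−A, C_ij = (−1)^(i+j)·(minor ij) (rows/columns in the sector order above):
  C_11 = (0.95)(0.70) − (-0.15)(-0.45) = 0.5975
  C_12 = −[(-0.40)(0.70) − (-0.15)(-0.35)] = 0.3325
  C_13 = (-0.40)(-0.45) − (0.95)(-0.35) = 0.5125
  C_21 = −[(-0.30)(0.70) − (-0.30)(-0.45)] = 0.3450
  C_22 = (0.90)(0.70) − (-0.30)(-0.35) = 0.5250
  C_23 = −[(0.90)(-0.45) − (-0.30)(-0.35)] = 0.5100
  C_31 = (-0.30)(-0.15) − (-0.30)(0.95) = 0.3300
  C_32 = −[(0.90)(-0.15) − (-0.30)(-0.40)] = 0.2550
  C_33 = (0.90)(0.95) − (-0.30)(-0.40) = 0.7350
det(I−A) = Σ_j (I−A)_1j·C_1j = (0.90)(0.5975) + (-0.30)(0.3325) + (-0.30)(0.5125) = 0.28425
adj(I−A) = Cᵀ =
  [ 0.5975   0.3450   0.3300]
  [ 0.3325   0.5250   0.2550]
  [ 0.5125   0.5100   0.7350]
(I − A)⁻¹ = adj(I−A) / det(I−A) ≈
  [   2.1020     1.2137     1.1609]
  [   1.1697     1.8470     0.8971]
  [   1.8030     1.7942     2.5858]
First solve x = (I − A)⁻¹ d = adj(I−A)·d / det(I−A); in particular x_2 = (0.3325·750 + 0.5250·1225 + 0.2550·725) / 0.28425 = 1077.375 / 0.28425 ≈ 3790.2375.
Intermediate flow from 3 to 2: z_32 = a_32 · x_2 = 0.45 × 1077.375 / 0.28425 = 484.81875 / 0.28425 ≈ 1705.61.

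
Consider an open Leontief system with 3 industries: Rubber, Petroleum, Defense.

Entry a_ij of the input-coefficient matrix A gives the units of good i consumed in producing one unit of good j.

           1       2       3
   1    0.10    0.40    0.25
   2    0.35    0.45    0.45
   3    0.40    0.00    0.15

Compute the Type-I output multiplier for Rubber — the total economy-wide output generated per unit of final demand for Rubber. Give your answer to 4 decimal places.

m_1 = 6.6667

I − A =
  [   0.90    -0.40    -0.25]
  [  -0.35     0.55    -0.45]
  [  -0.40     0.00     0.85]
Cofactors of I−A, C_ij = (−1)^(i+j)·(minor ij) (rows/columns in the sector order above):
  C_11 = (0.55)(0.85) − (-0.45)(0.00) = 0.4675
  C_12 = −[(-0.35)(0.85) − (-0.45)(-0.40)] = 0.4775
  C_13 = (-0.35)(0.00) − (0.55)(-0.40) = 0.2200
  C_21 = −[(-0.40)(0.85) − (-0.25)(0.00)] = 0.3400
  C_22 = (0.90)(0.85) − (-0.25)(-0.40) = 0.6650
  C_23 = −[(0.90)(0.00) − (-0.40)(-0.40)] = 0.1600
  C_31 = (-0.40)(-0.45) − (-0.25)(0.55) = 0.3175
  C_32 = −[(0.90)(-0.45) − (-0.25)(-0.35)] = 0.4925
  C_33 = (0.90)(0.55) − (-0.40)(-0.35) = 0.3550
det(I−A) = Σ_j (I−A)_1j·C_1j = (0.90)(0.4675) + (-0.40)(0.4775) + (-0.25)(0.2200) = 0.17475
adj(I−A) = Cᵀ =
  [ 0.4675   0.3400   0.3175]
  [ 0.4775   0.6650   0.4925]
  [ 0.2200   0.1600   0.3550]
(I − A)⁻¹ = adj(I−A) / det(I−A) ≈
  [   2.67525     1.94564     1.81688]
  [   2.73247     3.80544     2.81831]
  [   1.25894     0.91559     2.03147]
The output multiplier for sector j is the column-j sum of the Leontief inverse (I − A)⁻¹ = adj(I−A) / det(I−A).
Column 1 of adj(I−A): (0.4675, 0.4775, 0.2200); det(I−A) = 0.17475.
m_1 = (0.4675 + 0.4775 + 0.2200) / 0.17475 = 1.165 / 0.17475 ≈ 6.6667.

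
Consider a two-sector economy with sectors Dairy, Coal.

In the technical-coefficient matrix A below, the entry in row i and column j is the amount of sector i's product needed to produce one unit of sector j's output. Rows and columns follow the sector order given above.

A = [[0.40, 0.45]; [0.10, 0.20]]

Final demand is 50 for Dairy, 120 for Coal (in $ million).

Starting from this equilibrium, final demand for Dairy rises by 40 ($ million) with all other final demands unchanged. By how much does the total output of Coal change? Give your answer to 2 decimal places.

I − A =
  [   0.60    -0.45]
  [  -0.10     0.80]
det(I−A) = (0.60)(0.80) − (-0.45)(-0.10) = 0.4350
adj(I−A) = [[0.80, 0.45], [0.10, 0.60]]
(I − A)⁻¹ = adj(I−A) / det(I−A) ≈
  [   1.8391     1.0345]
  [   0.2299     1.3793]
Δx = (I − A)⁻¹ Δd with Δd having +40 in the Dairy component and 0 elsewhere.
So Δx_2 = L_21 · (+40), where L_21 = adj(I−A)_21 / det(I−A) = 0.10 / 0.4350.
Δx_2 = 0.10 × (+40) / 0.4350 = 4.00 / 0.4350 ≈ 9.20.

Δx_2 = 9.20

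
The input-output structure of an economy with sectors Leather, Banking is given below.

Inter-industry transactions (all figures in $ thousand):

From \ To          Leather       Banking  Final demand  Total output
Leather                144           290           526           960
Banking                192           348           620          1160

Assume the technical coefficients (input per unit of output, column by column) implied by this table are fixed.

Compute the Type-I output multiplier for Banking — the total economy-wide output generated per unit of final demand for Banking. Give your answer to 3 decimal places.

Technical coefficients a_ij = z_ij / X_j:
  a_11 = 144/960 = 0.15, a_21 = 192/960 = 0.20
  a_12 = 290/1160 = 0.25, a_22 = 348/1160 = 0.30
I − A =
  [   0.85    -0.25]
  [  -0.20     0.70]
det(I−A) = (0.85)(0.70) − (-0.25)(-0.20) = 0.5450
adj(I−A) = [[0.70, 0.25], [0.20, 0.85]]
(I − A)⁻¹ = adj(I−A) / det(I−A) ≈
  [   1.2844     0.4587]
  [   0.3670     1.5596]
The output multiplier for sector j is the column-j sum of the Leontief inverse (I − A)⁻¹ = adj(I−A) / det(I−A).
Column 2 of adj(I−A): (0.25, 0.85); det(I−A) = 0.5450.
m_2 = (0.25 + 0.85) / 0.5450 = 1.10 / 0.5450 ≈ 2.018.

m_2 = 2.018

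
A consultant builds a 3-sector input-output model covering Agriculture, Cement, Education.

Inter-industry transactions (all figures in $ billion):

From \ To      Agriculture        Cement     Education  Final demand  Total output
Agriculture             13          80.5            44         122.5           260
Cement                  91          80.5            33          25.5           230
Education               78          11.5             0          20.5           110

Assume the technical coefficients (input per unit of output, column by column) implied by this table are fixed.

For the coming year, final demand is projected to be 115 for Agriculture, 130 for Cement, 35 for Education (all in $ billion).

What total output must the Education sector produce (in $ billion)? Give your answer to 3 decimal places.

Technical coefficients a_ij = z_ij / X_j:
  a_AA = 13/260 = 0.05, a_CA = 91/260 = 0.35, a_EA = 78/260 = 0.30
  a_AC = 80.5/230 = 0.35, a_CC = 80.5/230 = 0.35, a_EC = 11.5/230 = 0.05
  a_AE = 44/110 = 0.40, a_CE = 33/110 = 0.30, a_EE = 0/110 = 0.00
I − A =
  [   0.95    -0.35    -0.40]
  [  -0.35     0.65    -0.30]
  [  -0.30    -0.05     1.00]
Cofactors of I−A, C_ij = (−1)^(i+j)·(minor ij) (rows/columns in the sector order above):
  C_11 = (0.65)(1.00) − (-0.30)(-0.05) = 0.6350
  C_12 = −[(-0.35)(1.00) − (-0.30)(-0.30)] = 0.4400
  C_13 = (-0.35)(-0.05) − (0.65)(-0.30) = 0.2125
  C_21 = −[(-0.35)(1.00) − (-0.40)(-0.05)] = 0.3700
  C_22 = (0.95)(1.00) − (-0.40)(-0.30) = 0.8300
  C_23 = −[(0.95)(-0.05) − (-0.35)(-0.30)] = 0.1525
  C_31 = (-0.35)(-0.30) − (-0.40)(0.65) = 0.3650
  C_32 = −[(0.95)(-0.30) − (-0.40)(-0.35)] = 0.4250
  C_33 = (0.95)(0.65) − (-0.35)(-0.35) = 0.4950
det(I−A) = Σ_j (I−A)_1j·C_1j = (0.95)(0.6350) + (-0.35)(0.4400) + (-0.40)(0.2125) = 0.36425
adj(I−A) = Cᵀ =
  [ 0.6350   0.3700   0.3650]
  [ 0.4400   0.8300   0.4250]
  [ 0.2125   0.1525   0.4950]
(I − A)⁻¹ = adj(I−A) / det(I−A) ≈
  [   1.7433     1.0158     1.0021]
  [   1.2080     2.2787     1.1668]
  [   0.5834     0.4187     1.3590]
x = (I − A)⁻¹ d = adj(I−A)·d / det(I−A), with det(I−A) = 0.36425:
  x_A = (0.6350·115 + 0.3700·130 + 0.3650·35) / 0.36425 = 133.90 / 0.36425 ≈ 367.605
  x_C = (0.4400·115 + 0.8300·130 + 0.4250·35) / 0.36425 = 173.375 / 0.36425 ≈ 475.978
  x_E = (0.2125·115 + 0.1525·130 + 0.4950·35) / 0.36425 = 61.5875 / 0.36425 ≈ 169.080

x_E = 169.080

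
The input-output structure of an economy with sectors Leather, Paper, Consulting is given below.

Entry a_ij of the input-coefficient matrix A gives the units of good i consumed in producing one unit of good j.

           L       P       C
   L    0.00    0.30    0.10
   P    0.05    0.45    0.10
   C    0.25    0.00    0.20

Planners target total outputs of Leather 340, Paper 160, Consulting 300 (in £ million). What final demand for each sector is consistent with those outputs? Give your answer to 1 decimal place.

I − A =
  [   1.00    -0.30    -0.10]
  [  -0.05     0.55    -0.10]
  [  -0.25     0.00     0.80]
d = (I − A) x:
  d_L = (+1.00)·340 + (-0.30)·160 + (-0.10)·300 = 262.0
  d_P = (-0.05)·340 + (+0.55)·160 + (-0.10)·300 = 41.0
  d_C = (-0.25)·340 + (+0.00)·160 + (+0.80)·300 = 155.0

d_L = 262.0, d_P = 41.0, d_C = 155.0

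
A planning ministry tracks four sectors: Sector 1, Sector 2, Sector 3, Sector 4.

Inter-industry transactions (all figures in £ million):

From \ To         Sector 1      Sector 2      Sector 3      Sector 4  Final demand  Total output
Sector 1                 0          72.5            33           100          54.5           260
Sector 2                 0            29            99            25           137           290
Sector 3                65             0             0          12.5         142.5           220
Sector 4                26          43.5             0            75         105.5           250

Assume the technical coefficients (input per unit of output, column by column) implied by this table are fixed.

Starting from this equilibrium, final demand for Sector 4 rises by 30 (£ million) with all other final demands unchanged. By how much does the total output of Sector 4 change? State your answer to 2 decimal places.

Δx_4 = 48.13

Technical coefficients a_ij = z_ij / X_j:
  a_11 = 0/260 = 0.00, a_21 = 0/260 = 0.00, a_31 = 65/260 = 0.25, a_41 = 26/260 = 0.10
  a_12 = 72.5/290 = 0.25, a_22 = 29/290 = 0.10, a_32 = 0/290 = 0.00, a_42 = 43.5/290 = 0.15
  a_13 = 33/220 = 0.15, a_23 = 99/220 = 0.45, a_33 = 0/220 = 0.00, a_43 = 0/220 = 0.00
  a_14 = 100/250 = 0.40, a_24 = 25/250 = 0.10, a_34 = 12.5/250 = 0.05, a_44 = 75/250 = 0.30
I − A =
  [   1.00    -0.25    -0.15    -0.40]
  [   0.00     0.90    -0.45    -0.10]
  [  -0.25     0.00     1.00    -0.05]
  [  -0.10    -0.15     0.00     0.70]
Compute the cofactors C_ij = (−1)^(i+j)·(3×3 minor ij) of I−A; the adjugate is their transpose:
adj(I−A) = Cᵀ =
  [ 0.611625   0.236125   0.198000   0.397375]
  [ 0.091000   0.633000   0.298500   0.163750]
  [ 0.158250   0.067500   0.576500   0.141250]
  [ 0.106875   0.169375   0.092250   0.838125]
det(I−A) = Σ_j (I−A)_1j·C_1j = (1.00)(0.611625) + (-0.25)(0.091000) + (-0.15)(0.158250) + (-0.40)(0.106875) = 0.5223875
(I − A)⁻¹ = adj(I−A) / det(I−A) ≈
  [   1.1708     0.4520     0.3790     0.7607]
  [   0.1742     1.2117     0.5714     0.3135]
  [   0.3029     0.1292     1.1036     0.2704]
  [   0.2046     0.3242     0.1766     1.6044]
Δx = (I − A)⁻¹ Δd with Δd having +30 in the Sector 4 component and 0 elsewhere.
So Δx_4 = L_44 · (+30), where L_44 = adj(I−A)_44 / det(I−A) = 0.838125 / 0.5223875.
Δx_4 = 0.838125 × (+30) / 0.5223875 = 25.14375 / 0.5223875 ≈ 48.13.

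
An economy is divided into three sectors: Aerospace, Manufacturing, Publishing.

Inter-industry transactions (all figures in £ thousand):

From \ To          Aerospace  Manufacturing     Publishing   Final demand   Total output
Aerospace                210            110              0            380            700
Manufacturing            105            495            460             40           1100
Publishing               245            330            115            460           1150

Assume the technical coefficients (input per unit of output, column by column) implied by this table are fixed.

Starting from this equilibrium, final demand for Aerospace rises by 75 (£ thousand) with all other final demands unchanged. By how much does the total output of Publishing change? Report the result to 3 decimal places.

Δx_3 = 75.798

Technical coefficients a_ij = z_ij / X_j:
  a_11 = 210/700 = 0.30, a_21 = 105/700 = 0.15, a_31 = 245/700 = 0.35
  a_12 = 110/1100 = 0.10, a_22 = 495/1100 = 0.45, a_32 = 330/1100 = 0.30
  a_13 = 0/1150 = 0.00, a_23 = 460/1150 = 0.40, a_33 = 115/1150 = 0.10
I − A =
  [   0.70    -0.10     0.00]
  [  -0.15     0.55    -0.40]
  [  -0.35    -0.30     0.90]
Cofactors of I−A, C_ij = (−1)^(i+j)·(minor ij) (rows/columns in the sector order above):
  C_11 = (0.55)(0.90) − (-0.40)(-0.30) = 0.3750
  C_12 = −[(-0.15)(0.90) − (-0.40)(-0.35)] = 0.2750
  C_13 = (-0.15)(-0.30) − (0.55)(-0.35) = 0.2375
  C_21 = −[(-0.10)(0.90) − (0.00)(-0.30)] = 0.0900
  C_22 = (0.70)(0.90) − (0.00)(-0.35) = 0.6300
  C_23 = −[(0.70)(-0.30) − (-0.10)(-0.35)] = 0.2450
  C_31 = (-0.10)(-0.40) − (0.00)(0.55) = 0.0400
  C_32 = −[(0.70)(-0.40) − (0.00)(-0.15)] = 0.2800
  C_33 = (0.70)(0.55) − (-0.10)(-0.15) = 0.3700
det(I−A) = Σ_j (I−A)_1j·C_1j = (0.70)(0.3750) + (-0.10)(0.2750) + (0.00)(0.2375) = 0.2350
adj(I−A) = Cᵀ =
  [ 0.3750   0.0900   0.0400]
  [ 0.2750   0.6300   0.2800]
  [ 0.2375   0.2450   0.3700]
(I − A)⁻¹ = adj(I−A) / det(I−A) ≈
  [   1.5957     0.3830     0.1702]
  [   1.1702     2.6809     1.1915]
  [   1.0106     1.0426     1.5745]
Δx = (I − A)⁻¹ Δd with Δd having +75 in the Aerospace component and 0 elsewhere.
So Δx_3 = L_31 · (+75), where L_31 = adj(I−A)_31 / det(I−A) = 0.2375 / 0.2350.
Δx_3 = 0.2375 × (+75) / 0.2350 = 17.8125 / 0.2350 ≈ 75.798.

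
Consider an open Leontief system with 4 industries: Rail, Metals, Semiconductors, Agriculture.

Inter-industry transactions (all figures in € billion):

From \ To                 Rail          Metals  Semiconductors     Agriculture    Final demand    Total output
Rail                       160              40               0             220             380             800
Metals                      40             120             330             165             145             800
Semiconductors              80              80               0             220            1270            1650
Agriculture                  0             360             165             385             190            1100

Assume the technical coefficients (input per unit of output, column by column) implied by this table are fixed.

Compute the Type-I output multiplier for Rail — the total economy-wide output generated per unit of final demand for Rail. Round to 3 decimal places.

Technical coefficients a_ij = z_ij / X_j:
  a_RR = 160/800 = 0.20, a_MR = 40/800 = 0.05, a_SR = 80/800 = 0.10, a_AR = 0/800 = 0.00
  a_RM = 40/800 = 0.05, a_MM = 120/800 = 0.15, a_SM = 80/800 = 0.10, a_AM = 360/800 = 0.45
  a_RS = 0/1650 = 0.00, a_MS = 330/1650 = 0.20, a_SS = 0/1650 = 0.00, a_AS = 165/1650 = 0.10
  a_RA = 220/1100 = 0.20, a_MA = 165/1100 = 0.15, a_SA = 220/1100 = 0.20, a_AA = 385/1100 = 0.35
I − A =
  [   0.80    -0.05     0.00    -0.20]
  [  -0.05     0.85    -0.20    -0.15]
  [  -0.10    -0.10     1.00    -0.20]
  [   0.00    -0.45    -0.10     0.65]
Compute the cofactors C_ij = (−1)^(i+j)·(3×3 minor ij) of I−A; the adjugate is their transpose:
adj(I−A) = Cᵀ =
  [ 0.435500   0.123500   0.042250   0.175500]
  [ 0.046000   0.502000   0.117000   0.166000]
  [ 0.056250   0.136250   0.381875   0.166250]
  [ 0.040500   0.368500   0.139750   0.660500]
det(I−A) = Σ_j (I−A)_1j·C_1j = (0.80)(0.435500) + (-0.05)(0.046000) + (0.00)(0.056250) + (-0.20)(0.040500) = 0.3380
(I − A)⁻¹ = adj(I−A) / det(I−A) ≈
  [   1.2885     0.3654     0.1250     0.5192]
  [   0.1361     1.4852     0.3462     0.4911]
  [   0.1664     0.4031     1.1298     0.4919]
  [   0.1198     1.0902     0.4135     1.9541]
The output multiplier for sector j is the column-j sum of the Leontief inverse (I − A)⁻¹ = adj(I−A) / det(I−A).
Column R of adj(I−A): (0.435500, 0.046000, 0.056250, 0.040500); det(I−A) = 0.3380.
m_R = (0.435500 + 0.046000 + 0.056250 + 0.040500) / 0.3380 = 0.57825 / 0.3380 ≈ 1.711.

m_R = 1.711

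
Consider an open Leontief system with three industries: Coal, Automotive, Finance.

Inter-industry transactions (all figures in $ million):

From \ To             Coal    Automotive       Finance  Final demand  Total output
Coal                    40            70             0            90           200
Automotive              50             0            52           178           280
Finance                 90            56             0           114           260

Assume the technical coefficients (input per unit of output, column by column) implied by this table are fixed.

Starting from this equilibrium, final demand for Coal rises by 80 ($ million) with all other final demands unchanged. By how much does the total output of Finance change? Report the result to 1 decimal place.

Δx_F = 58.6

Technical coefficients a_ij = z_ij / X_j:
  a_CC = 40/200 = 0.20, a_AC = 50/200 = 0.25, a_FC = 90/200 = 0.45
  a_CA = 70/280 = 0.25, a_AA = 0/280 = 0.00, a_FA = 56/280 = 0.20
  a_CF = 0/260 = 0.00, a_AF = 52/260 = 0.20, a_FF = 0/260 = 0.00
I − A =
  [   0.80    -0.25     0.00]
  [  -0.25     1.00    -0.20]
  [  -0.45    -0.20     1.00]
Cofactors of I−A, C_ij = (−1)^(i+j)·(minor ij) (rows/columns in the sector order above):
  C_11 = (1.00)(1.00) − (-0.20)(-0.20) = 0.9600
  C_12 = −[(-0.25)(1.00) − (-0.20)(-0.45)] = 0.3400
  C_13 = (-0.25)(-0.20) − (1.00)(-0.45) = 0.5000
  C_21 = −[(-0.25)(1.00) − (0.00)(-0.20)] = 0.2500
  C_22 = (0.80)(1.00) − (0.00)(-0.45) = 0.8000
  C_23 = −[(0.80)(-0.20) − (-0.25)(-0.45)] = 0.2725
  C_31 = (-0.25)(-0.20) − (0.00)(1.00) = 0.0500
  C_32 = −[(0.80)(-0.20) − (0.00)(-0.25)] = 0.1600
  C_33 = (0.80)(1.00) − (-0.25)(-0.25) = 0.7375
det(I−A) = Σ_j (I−A)_1j·C_1j = (0.80)(0.9600) + (-0.25)(0.3400) + (0.00)(0.5000) = 0.6830
adj(I−A) = Cᵀ =
  [ 0.9600   0.2500   0.0500]
  [ 0.3400   0.8000   0.1600]
  [ 0.5000   0.2725   0.7375]
(I − A)⁻¹ = adj(I−A) / det(I−A) ≈
  [   1.4056     0.3660     0.0732]
  [   0.4978     1.1713     0.2343]
  [   0.7321     0.3990     1.0798]
Δx = (I − A)⁻¹ Δd with Δd having +80 in the Coal component and 0 elsewhere.
So Δx_F = L_FC · (+80), where L_FC = adj(I−A)_FC / det(I−A) = 0.5000 / 0.6830.
Δx_F = 0.5000 × (+80) / 0.6830 = 40.00 / 0.6830 ≈ 58.6.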